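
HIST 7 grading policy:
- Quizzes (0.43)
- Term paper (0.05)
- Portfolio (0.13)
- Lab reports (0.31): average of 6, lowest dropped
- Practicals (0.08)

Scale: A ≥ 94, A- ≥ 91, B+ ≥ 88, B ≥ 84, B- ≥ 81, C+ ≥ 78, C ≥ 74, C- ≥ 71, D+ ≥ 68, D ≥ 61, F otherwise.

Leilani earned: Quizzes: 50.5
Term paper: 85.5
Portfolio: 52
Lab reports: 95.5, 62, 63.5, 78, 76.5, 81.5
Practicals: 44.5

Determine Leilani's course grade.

Lab reports: drop 62 → average of remaining 5 = 395/5 = 79
Weighted total:
  Quizzes 50.5 × 0.43 = 21.715
  Term paper 85.5 × 0.05 = 4.275
  Portfolio 52 × 0.13 = 6.76
  Lab reports 79 × 0.31 = 24.49
  Practicals 44.5 × 0.08 = 3.56
Sum = 60.8
60.8 < 61 → F

F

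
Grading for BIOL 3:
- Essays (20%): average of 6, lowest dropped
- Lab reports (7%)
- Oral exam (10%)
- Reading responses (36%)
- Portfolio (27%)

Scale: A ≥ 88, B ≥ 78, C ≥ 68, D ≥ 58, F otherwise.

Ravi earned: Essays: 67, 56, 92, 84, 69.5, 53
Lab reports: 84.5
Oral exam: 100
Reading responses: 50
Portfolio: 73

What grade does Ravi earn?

C

Essays: drop 53 → average of remaining 5 = 368.5/5 = 73.7
Weighted total:
  Essays 73.7 × 0.2 = 14.74
  Lab reports 84.5 × 0.07 = 5.915
  Oral exam 100 × 0.1 = 10
  Reading responses 50 × 0.36 = 18
  Portfolio 73 × 0.27 = 19.71
Sum = 68.365
68.365 is ≥ 68 and < 78 → C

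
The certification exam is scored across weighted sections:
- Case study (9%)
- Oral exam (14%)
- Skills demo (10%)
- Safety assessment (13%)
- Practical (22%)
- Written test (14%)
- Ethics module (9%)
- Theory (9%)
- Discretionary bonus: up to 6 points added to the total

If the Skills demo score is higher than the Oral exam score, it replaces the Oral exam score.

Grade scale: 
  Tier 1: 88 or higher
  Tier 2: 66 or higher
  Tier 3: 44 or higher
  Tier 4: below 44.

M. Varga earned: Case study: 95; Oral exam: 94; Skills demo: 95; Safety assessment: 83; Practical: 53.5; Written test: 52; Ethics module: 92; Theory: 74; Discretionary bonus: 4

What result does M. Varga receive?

Tier 2

Skills demo (95) > Oral exam (94), so Oral exam counts as 95.
Weighted total:
  Case study 95 × 0.09 = 8.55
  Oral exam 95 × 0.14 = 13.3
  Skills demo 95 × 0.1 = 9.5
  Safety assessment 83 × 0.13 = 10.79
  Practical 53.5 × 0.22 = 11.77
  Written test 52 × 0.14 = 7.28
  Ethics module 92 × 0.09 = 8.28
  Theory 74 × 0.09 = 6.66
Sum = 76.13
Discretionary bonus: 76.13 + 4 = 80.13
80.13 is ≥ 66 and < 88 → Tier 2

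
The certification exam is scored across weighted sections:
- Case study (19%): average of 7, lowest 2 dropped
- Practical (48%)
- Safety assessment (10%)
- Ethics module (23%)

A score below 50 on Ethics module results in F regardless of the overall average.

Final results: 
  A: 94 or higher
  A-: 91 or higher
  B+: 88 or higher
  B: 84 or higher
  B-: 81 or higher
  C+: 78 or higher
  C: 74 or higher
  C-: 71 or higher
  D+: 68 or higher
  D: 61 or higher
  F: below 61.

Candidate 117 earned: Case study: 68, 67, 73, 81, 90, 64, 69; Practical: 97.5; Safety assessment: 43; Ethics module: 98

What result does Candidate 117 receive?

B+

Case study: drop 64, 67 → average of remaining 5 = 381/5 = 76.2
Ethics module score 98 ≥ 50: minimum met.
Weighted total:
  Case study 76.2 × 0.19 = 14.478
  Practical 97.5 × 0.48 = 46.8
  Safety assessment 43 × 0.1 = 4.3
  Ethics module 98 × 0.23 = 22.54
Sum = 88.118
88.118 is ≥ 88 and < 91 → B+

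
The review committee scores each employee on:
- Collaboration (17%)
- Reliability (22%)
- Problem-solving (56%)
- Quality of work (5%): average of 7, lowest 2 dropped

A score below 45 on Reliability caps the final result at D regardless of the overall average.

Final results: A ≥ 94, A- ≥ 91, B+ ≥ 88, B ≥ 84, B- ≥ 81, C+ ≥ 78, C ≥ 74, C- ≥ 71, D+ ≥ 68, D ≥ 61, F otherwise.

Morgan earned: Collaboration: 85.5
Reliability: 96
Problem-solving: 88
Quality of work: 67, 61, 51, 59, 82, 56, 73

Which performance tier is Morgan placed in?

Quality of work: drop 51, 56 → average of remaining 5 = 342/5 = 68.4
Reliability score 96 ≥ 45: minimum met.
Weighted total:
  Collaboration 85.5 × 0.17 = 14.535
  Reliability 96 × 0.22 = 21.12
  Problem-solving 88 × 0.56 = 49.28
  Quality of work 68.4 × 0.05 = 3.42
Sum = 88.355
88.355 is ≥ 88 and < 91 → B+

B+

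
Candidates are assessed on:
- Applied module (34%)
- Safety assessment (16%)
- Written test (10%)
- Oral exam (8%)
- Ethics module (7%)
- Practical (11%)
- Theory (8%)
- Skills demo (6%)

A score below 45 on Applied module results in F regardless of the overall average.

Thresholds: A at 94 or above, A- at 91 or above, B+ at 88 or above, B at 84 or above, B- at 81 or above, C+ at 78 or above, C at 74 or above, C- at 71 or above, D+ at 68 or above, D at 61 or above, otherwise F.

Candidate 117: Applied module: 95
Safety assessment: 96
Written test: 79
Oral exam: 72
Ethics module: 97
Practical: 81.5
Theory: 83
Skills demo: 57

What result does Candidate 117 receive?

B

Applied module score 95 ≥ 45: minimum met.
Weighted total:
  Applied module 95 × 0.34 = 32.3
  Safety assessment 96 × 0.16 = 15.36
  Written test 79 × 0.1 = 7.9
  Oral exam 72 × 0.08 = 5.76
  Ethics module 97 × 0.07 = 6.79
  Practical 81.5 × 0.11 = 8.965
  Theory 83 × 0.08 = 6.64
  Skills demo 57 × 0.06 = 3.42
Sum = 87.135
87.135 is ≥ 84 and < 88 → B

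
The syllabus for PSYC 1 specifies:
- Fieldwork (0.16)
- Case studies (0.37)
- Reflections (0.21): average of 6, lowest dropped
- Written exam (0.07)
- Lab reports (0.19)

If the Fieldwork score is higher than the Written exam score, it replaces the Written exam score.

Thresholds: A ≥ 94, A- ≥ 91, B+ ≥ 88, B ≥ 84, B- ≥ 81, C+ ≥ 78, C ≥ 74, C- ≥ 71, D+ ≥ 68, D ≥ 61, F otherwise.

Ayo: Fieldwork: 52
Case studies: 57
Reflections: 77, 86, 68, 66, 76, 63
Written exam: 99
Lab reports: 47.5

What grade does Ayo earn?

D

Reflections: drop 63 → average of remaining 5 = 373/5 = 74.6
Fieldwork (52) ≤ Written exam (99), so Written exam stays at 99.
Weighted total:
  Fieldwork 52 × 0.16 = 8.32
  Case studies 57 × 0.37 = 21.09
  Reflections 74.6 × 0.21 = 15.666
  Written exam 99 × 0.07 = 6.93
  Lab reports 47.5 × 0.19 = 9.025
Sum = 61.031
61.031 is ≥ 61 and < 68 → D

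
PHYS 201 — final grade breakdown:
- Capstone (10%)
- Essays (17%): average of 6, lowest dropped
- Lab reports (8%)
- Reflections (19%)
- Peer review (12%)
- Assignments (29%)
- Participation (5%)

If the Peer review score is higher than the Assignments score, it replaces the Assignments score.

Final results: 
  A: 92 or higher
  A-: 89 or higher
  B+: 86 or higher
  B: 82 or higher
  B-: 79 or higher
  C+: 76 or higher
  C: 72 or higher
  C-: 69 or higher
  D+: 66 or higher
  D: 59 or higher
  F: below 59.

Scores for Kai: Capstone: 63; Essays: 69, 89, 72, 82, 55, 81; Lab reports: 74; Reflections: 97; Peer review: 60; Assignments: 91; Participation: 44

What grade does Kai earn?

Essays: drop 55 → average of remaining 5 = 393/5 = 78.6
Peer review (60) ≤ Assignments (91), so Assignments stays at 91.
Weighted total:
  Capstone 63 × 0.1 = 6.3
  Essays 78.6 × 0.17 = 13.362
  Lab reports 74 × 0.08 = 5.92
  Reflections 97 × 0.19 = 18.43
  Peer review 60 × 0.12 = 7.2
  Assignments 91 × 0.29 = 26.39
  Participation 44 × 0.05 = 2.2
Sum = 79.802
79.802 is ≥ 79 and < 82 → B-

B-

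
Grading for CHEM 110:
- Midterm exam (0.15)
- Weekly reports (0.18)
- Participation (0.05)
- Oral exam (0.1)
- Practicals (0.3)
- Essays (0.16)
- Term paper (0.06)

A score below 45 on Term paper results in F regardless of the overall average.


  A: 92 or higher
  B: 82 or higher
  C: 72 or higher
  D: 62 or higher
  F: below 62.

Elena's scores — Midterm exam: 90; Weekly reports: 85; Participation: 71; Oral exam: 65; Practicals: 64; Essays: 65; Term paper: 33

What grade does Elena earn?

F

Term paper score 33 < 45: minimum not met.
Weighted total:
  Midterm exam 90 × 0.15 = 13.5
  Weekly reports 85 × 0.18 = 15.3
  Participation 71 × 0.05 = 3.55
  Oral exam 65 × 0.1 = 6.5
  Practicals 64 × 0.3 = 19.2
  Essays 65 × 0.16 = 10.4
  Term paper 33 × 0.06 = 1.98
Sum = 70.43
Because the Term paper minimum was not met, the result is F.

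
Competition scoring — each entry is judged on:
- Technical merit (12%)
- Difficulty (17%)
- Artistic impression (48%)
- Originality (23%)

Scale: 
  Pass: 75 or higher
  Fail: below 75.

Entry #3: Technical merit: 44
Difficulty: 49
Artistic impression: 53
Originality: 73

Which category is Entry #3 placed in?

Weighted total:
  Technical merit 44 × 0.12 = 5.28
  Difficulty 49 × 0.17 = 8.33
  Artistic impression 53 × 0.48 = 25.44
  Originality 73 × 0.23 = 16.79
Sum = 55.84
55.84 < 75 → Fail

Fail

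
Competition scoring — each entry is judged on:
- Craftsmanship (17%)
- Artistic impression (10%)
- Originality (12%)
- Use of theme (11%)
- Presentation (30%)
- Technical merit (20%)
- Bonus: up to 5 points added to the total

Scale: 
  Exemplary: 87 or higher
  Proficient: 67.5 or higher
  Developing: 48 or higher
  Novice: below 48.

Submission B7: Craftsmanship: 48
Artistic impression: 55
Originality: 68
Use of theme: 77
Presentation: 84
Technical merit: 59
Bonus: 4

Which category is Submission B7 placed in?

Proficient

Weighted total:
  Craftsmanship 48 × 0.17 = 8.16
  Artistic impression 55 × 0.1 = 5.5
  Originality 68 × 0.12 = 8.16
  Use of theme 77 × 0.11 = 8.47
  Presentation 84 × 0.3 = 25.2
  Technical merit 59 × 0.2 = 11.8
Sum = 67.29
Bonus: 67.29 + 4 = 71.29
71.29 is ≥ 67.5 and < 87 → Proficient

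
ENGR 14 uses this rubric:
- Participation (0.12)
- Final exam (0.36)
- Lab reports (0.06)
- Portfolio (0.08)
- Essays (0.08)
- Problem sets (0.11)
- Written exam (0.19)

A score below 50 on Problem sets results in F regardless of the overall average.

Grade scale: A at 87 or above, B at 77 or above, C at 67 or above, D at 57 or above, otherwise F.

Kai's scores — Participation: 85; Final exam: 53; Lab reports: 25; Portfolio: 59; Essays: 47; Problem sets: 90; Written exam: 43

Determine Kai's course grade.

Problem sets score 90 ≥ 50: minimum met.
Weighted total:
  Participation 85 × 0.12 = 10.2
  Final exam 53 × 0.36 = 19.08
  Lab reports 25 × 0.06 = 1.5
  Portfolio 59 × 0.08 = 4.72
  Essays 47 × 0.08 = 3.76
  Problem sets 90 × 0.11 = 9.9
  Written exam 43 × 0.19 = 8.17
Sum = 57.33
57.33 is ≥ 57 and < 67 → D

D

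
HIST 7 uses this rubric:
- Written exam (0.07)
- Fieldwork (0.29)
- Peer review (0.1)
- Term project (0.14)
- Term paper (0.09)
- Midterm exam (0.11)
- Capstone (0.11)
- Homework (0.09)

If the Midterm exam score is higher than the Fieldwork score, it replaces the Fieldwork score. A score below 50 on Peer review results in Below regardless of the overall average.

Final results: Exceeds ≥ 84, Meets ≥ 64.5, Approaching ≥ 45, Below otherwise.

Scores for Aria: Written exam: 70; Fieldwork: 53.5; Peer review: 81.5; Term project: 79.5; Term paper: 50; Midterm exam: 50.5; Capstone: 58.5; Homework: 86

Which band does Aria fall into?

Approaching

Midterm exam (50.5) ≤ Fieldwork (53.5), so Fieldwork stays at 53.5.
Peer review score 81.5 ≥ 50: minimum met.
Weighted total:
  Written exam 70 × 0.07 = 4.9
  Fieldwork 53.5 × 0.29 = 15.515
  Peer review 81.5 × 0.1 = 8.15
  Term project 79.5 × 0.14 = 11.13
  Term paper 50 × 0.09 = 4.5
  Midterm exam 50.5 × 0.11 = 5.555
  Capstone 58.5 × 0.11 = 6.435
  Homework 86 × 0.09 = 7.74
Sum = 63.925
63.925 is ≥ 45 and < 64.5 → Approaching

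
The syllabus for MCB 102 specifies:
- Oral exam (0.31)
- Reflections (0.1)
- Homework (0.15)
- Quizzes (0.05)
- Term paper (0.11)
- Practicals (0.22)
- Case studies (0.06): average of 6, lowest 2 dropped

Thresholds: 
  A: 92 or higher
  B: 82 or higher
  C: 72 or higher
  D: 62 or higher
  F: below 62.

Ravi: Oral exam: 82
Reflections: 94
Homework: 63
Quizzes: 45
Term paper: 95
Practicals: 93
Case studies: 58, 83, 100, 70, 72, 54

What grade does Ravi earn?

Case studies: drop 54, 58 → average of remaining 4 = 325/4 = 81.25
Weighted total:
  Oral exam 82 × 0.31 = 25.42
  Reflections 94 × 0.1 = 9.4
  Homework 63 × 0.15 = 9.45
  Quizzes 45 × 0.05 = 2.25
  Term paper 95 × 0.11 = 10.45
  Practicals 93 × 0.22 = 20.46
  Case studies 81.25 × 0.06 = 4.875
Sum = 82.305
82.305 is ≥ 82 and < 92 → B

B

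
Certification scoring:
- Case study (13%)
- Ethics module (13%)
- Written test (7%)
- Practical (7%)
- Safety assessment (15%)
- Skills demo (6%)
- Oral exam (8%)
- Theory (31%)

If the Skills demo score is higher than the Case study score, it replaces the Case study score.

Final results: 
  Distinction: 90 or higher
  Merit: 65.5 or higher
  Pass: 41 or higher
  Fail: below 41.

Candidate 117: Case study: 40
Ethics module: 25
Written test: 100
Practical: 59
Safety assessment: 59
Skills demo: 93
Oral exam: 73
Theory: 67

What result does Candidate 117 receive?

Skills demo (93) > Case study (40), so Case study counts as 93.
Weighted total:
  Case study 93 × 0.13 = 12.09
  Ethics module 25 × 0.13 = 3.25
  Written test 100 × 0.07 = 7
  Practical 59 × 0.07 = 4.13
  Safety assessment 59 × 0.15 = 8.85
  Skills demo 93 × 0.06 = 5.58
  Oral exam 73 × 0.08 = 5.84
  Theory 67 × 0.31 = 20.77
Sum = 67.51
67.51 is ≥ 65.5 and < 90 → Merit

Merit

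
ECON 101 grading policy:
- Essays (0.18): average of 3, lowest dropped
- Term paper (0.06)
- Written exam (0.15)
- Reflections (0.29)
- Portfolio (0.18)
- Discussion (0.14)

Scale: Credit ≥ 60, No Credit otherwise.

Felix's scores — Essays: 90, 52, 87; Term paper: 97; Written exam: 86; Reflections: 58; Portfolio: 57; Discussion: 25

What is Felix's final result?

Essays: drop 52 → average of remaining 2 = 177/2 = 88.5
Weighted total:
  Essays 88.5 × 0.18 = 15.93
  Term paper 97 × 0.06 = 5.82
  Written exam 86 × 0.15 = 12.9
  Reflections 58 × 0.29 = 16.82
  Portfolio 57 × 0.18 = 10.26
  Discussion 25 × 0.14 = 3.5
Sum = 65.23
65.23 ≥ 60 → Credit

Credit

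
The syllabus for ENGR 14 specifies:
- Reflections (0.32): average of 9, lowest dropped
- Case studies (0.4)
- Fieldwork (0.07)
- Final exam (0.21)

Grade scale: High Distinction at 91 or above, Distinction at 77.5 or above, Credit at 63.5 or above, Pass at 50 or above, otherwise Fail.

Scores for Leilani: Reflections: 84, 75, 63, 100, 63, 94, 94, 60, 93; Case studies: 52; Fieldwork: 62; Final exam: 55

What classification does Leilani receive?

Reflections: drop 60 → average of remaining 8 = 666/8 = 83.25
Weighted total:
  Reflections 83.25 × 0.32 = 26.64
  Case studies 52 × 0.4 = 20.8
  Fieldwork 62 × 0.07 = 4.34
  Final exam 55 × 0.21 = 11.55
Sum = 63.33
63.33 is ≥ 50 and < 63.5 → Pass

Pass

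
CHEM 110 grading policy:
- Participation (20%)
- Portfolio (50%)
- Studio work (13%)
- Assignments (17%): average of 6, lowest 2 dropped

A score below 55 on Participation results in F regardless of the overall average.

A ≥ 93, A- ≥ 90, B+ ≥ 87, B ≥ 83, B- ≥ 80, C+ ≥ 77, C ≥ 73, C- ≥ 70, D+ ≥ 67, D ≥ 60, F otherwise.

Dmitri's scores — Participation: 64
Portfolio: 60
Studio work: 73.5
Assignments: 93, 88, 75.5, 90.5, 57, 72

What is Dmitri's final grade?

Assignments: drop 57, 72 → average of remaining 4 = 347/4 = 86.75
Participation score 64 ≥ 55: minimum met.
Weighted total:
  Participation 64 × 0.2 = 12.8
  Portfolio 60 × 0.5 = 30
  Studio work 73.5 × 0.13 = 9.555
  Assignments 86.75 × 0.17 = 14.7475
Sum = 67.1025
67.1025 is ≥ 67 and < 70 → D+

D+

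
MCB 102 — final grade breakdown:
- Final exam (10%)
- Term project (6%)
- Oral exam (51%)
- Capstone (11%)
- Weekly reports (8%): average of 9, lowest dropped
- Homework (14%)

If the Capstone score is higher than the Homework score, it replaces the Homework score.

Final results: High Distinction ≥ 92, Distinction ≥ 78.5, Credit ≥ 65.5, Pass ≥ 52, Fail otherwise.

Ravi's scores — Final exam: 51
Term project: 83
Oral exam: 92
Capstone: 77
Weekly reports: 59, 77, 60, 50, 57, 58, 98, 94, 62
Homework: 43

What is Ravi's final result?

Distinction

Weekly reports: drop 50 → average of remaining 8 = 565/8 = 70.625
Capstone (77) > Homework (43), so Homework counts as 77.
Weighted total:
  Final exam 51 × 0.1 = 5.1
  Term project 83 × 0.06 = 4.98
  Oral exam 92 × 0.51 = 46.92
  Capstone 77 × 0.11 = 8.47
  Weekly reports 70.625 × 0.08 = 5.65
  Homework 77 × 0.14 = 10.78
Sum = 81.9
81.9 is ≥ 78.5 and < 92 → Distinction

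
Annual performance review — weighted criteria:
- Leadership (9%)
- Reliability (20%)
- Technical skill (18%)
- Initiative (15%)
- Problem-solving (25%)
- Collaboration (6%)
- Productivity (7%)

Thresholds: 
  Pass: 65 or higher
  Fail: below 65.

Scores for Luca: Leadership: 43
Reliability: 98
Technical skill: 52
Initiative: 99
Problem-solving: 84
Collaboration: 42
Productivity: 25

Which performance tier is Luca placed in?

Weighted total:
  Leadership 43 × 0.09 = 3.87
  Reliability 98 × 0.2 = 19.6
  Technical skill 52 × 0.18 = 9.36
  Initiative 99 × 0.15 = 14.85
  Problem-solving 84 × 0.25 = 21
  Collaboration 42 × 0.06 = 2.52
  Productivity 25 × 0.07 = 1.75
Sum = 72.95
72.95 ≥ 65 → Pass

Pass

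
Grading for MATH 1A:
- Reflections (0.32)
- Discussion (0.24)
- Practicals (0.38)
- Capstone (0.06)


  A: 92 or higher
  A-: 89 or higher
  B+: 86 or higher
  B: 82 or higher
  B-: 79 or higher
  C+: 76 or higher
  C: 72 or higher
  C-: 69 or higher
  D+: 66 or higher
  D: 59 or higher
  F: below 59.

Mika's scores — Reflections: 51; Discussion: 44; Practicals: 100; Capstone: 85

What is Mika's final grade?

C-

Weighted total:
  Reflections 51 × 0.32 = 16.32
  Discussion 44 × 0.24 = 10.56
  Practicals 100 × 0.38 = 38
  Capstone 85 × 0.06 = 5.1
Sum = 69.98
69.98 is ≥ 69 and < 72 → C-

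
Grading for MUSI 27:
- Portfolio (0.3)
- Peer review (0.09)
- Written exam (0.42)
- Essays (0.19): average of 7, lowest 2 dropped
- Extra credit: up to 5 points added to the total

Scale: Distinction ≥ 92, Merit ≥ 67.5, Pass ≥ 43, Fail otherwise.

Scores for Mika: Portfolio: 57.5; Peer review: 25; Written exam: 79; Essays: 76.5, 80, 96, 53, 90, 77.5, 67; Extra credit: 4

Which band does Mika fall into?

Merit

Essays: drop 53, 67 → average of remaining 5 = 420/5 = 84
Weighted total:
  Portfolio 57.5 × 0.3 = 17.25
  Peer review 25 × 0.09 = 2.25
  Written exam 79 × 0.42 = 33.18
  Essays 84 × 0.19 = 15.96
Sum = 68.64
Extra credit: 68.64 + 4 = 72.64
72.64 is ≥ 67.5 and < 92 → Merit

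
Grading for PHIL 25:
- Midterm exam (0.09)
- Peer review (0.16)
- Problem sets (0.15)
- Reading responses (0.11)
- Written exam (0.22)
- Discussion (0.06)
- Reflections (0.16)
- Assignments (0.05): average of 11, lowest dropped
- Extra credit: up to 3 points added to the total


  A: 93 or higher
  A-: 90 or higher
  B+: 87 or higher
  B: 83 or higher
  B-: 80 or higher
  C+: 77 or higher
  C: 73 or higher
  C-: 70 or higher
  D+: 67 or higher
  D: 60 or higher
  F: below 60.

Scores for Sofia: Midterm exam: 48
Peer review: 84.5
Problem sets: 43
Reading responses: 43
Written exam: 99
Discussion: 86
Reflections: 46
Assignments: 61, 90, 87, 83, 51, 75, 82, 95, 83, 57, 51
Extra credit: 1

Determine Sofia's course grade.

Assignments: drop 51 → average of remaining 10 = 764/10 = 76.4
Weighted total:
  Midterm exam 48 × 0.09 = 4.32
  Peer review 84.5 × 0.16 = 13.52
  Problem sets 43 × 0.15 = 6.45
  Reading responses 43 × 0.11 = 4.73
  Written exam 99 × 0.22 = 21.78
  Discussion 86 × 0.06 = 5.16
  Reflections 46 × 0.16 = 7.36
  Assignments 76.4 × 0.05 = 3.82
Sum = 67.14
Extra credit: 67.14 + 1 = 68.14
68.14 is ≥ 67 and < 70 → D+

D+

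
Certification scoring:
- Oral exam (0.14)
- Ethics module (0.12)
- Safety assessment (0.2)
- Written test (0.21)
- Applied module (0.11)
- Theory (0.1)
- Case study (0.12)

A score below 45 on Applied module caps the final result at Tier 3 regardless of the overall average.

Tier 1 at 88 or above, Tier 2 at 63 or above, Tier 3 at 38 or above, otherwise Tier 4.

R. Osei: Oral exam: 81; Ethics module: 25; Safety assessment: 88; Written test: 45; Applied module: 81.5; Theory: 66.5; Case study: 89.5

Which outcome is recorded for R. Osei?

Tier 2

Applied module score 81.5 ≥ 45: minimum met.
Weighted total:
  Oral exam 81 × 0.14 = 11.34
  Ethics module 25 × 0.12 = 3
  Safety assessment 88 × 0.2 = 17.6
  Written test 45 × 0.21 = 9.45
  Applied module 81.5 × 0.11 = 8.965
  Theory 66.5 × 0.1 = 6.65
  Case study 89.5 × 0.12 = 10.74
Sum = 67.745
67.745 is ≥ 63 and < 88 → Tier 2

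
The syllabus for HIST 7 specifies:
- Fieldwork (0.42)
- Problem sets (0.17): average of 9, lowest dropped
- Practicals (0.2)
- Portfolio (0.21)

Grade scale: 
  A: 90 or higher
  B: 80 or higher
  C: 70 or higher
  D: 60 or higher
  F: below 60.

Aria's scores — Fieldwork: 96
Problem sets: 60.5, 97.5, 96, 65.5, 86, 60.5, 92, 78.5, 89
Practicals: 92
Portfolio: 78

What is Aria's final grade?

B

Problem sets: drop 60.5 → average of remaining 8 = 665/8 = 83.125
Weighted total:
  Fieldwork 96 × 0.42 = 40.32
  Problem sets 83.125 × 0.17 = 14.13125
  Practicals 92 × 0.2 = 18.4
  Portfolio 78 × 0.21 = 16.38
Sum = 89.23125
89.23125 is ≥ 80 and < 90 → B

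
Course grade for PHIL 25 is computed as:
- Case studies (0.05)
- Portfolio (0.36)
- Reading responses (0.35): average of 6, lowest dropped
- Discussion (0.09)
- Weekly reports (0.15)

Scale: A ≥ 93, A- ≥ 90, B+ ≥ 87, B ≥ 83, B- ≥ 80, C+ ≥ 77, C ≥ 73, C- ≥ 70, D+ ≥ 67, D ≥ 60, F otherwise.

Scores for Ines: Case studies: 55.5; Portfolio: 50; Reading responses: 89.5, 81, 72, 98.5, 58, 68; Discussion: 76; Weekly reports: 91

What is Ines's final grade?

D+

Reading responses: drop 58 → average of remaining 5 = 409/5 = 81.8
Weighted total:
  Case studies 55.5 × 0.05 = 2.775
  Portfolio 50 × 0.36 = 18
  Reading responses 81.8 × 0.35 = 28.63
  Discussion 76 × 0.09 = 6.84
  Weekly reports 91 × 0.15 = 13.65
Sum = 69.895
69.895 is ≥ 67 and < 70 → D+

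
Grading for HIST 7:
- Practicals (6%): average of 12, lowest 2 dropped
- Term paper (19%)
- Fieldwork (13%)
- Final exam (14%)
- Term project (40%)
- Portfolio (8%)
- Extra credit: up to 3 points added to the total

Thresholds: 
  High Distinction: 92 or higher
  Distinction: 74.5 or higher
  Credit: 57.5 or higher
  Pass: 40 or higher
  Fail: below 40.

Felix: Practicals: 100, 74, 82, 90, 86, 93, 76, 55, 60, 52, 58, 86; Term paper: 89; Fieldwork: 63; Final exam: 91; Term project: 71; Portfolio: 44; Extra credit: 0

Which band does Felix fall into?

Distinction

Practicals: drop 52, 55 → average of remaining 10 = 805/10 = 80.5
Weighted total:
  Practicals 80.5 × 0.06 = 4.83
  Term paper 89 × 0.19 = 16.91
  Fieldwork 63 × 0.13 = 8.19
  Final exam 91 × 0.14 = 12.74
  Term project 71 × 0.4 = 28.4
  Portfolio 44 × 0.08 = 3.52
Sum = 74.59
Extra credit: 74.59 + 0 = 74.59
74.59 is ≥ 74.5 and < 92 → Distinction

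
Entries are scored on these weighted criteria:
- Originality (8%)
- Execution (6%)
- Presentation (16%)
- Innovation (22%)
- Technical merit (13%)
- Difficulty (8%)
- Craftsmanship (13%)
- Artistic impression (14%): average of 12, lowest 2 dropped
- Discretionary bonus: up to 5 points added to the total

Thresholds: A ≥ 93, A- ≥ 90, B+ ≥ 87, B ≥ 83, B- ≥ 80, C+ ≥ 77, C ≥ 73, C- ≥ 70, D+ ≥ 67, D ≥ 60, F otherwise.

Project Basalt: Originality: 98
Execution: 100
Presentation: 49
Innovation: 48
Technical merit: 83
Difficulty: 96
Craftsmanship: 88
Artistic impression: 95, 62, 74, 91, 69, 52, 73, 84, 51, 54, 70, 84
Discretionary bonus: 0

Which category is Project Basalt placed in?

Artistic impression: drop 51, 52 → average of remaining 10 = 756/10 = 75.6
Weighted total:
  Originality 98 × 0.08 = 7.84
  Execution 100 × 0.06 = 6
  Presentation 49 × 0.16 = 7.84
  Innovation 48 × 0.22 = 10.56
  Technical merit 83 × 0.13 = 10.79
  Difficulty 96 × 0.08 = 7.68
  Craftsmanship 88 × 0.13 = 11.44
  Artistic impression 75.6 × 0.14 = 10.584
Sum = 72.734
Discretionary bonus: 72.734 + 0 = 72.734
72.734 is ≥ 70 and < 73 → C-

C-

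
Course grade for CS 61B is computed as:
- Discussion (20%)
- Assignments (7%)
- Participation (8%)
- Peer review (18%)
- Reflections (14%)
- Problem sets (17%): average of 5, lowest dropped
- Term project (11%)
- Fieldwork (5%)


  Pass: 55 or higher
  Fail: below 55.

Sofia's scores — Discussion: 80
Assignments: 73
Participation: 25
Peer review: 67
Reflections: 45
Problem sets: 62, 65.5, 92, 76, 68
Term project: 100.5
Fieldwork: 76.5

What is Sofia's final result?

Pass

Problem sets: drop 62 → average of remaining 4 = 301.5/4 = 75.375
Weighted total:
  Discussion 80 × 0.2 = 16
  Assignments 73 × 0.07 = 5.11
  Participation 25 × 0.08 = 2
  Peer review 67 × 0.18 = 12.06
  Reflections 45 × 0.14 = 6.3
  Problem sets 75.375 × 0.17 = 12.81375
  Term project 100.5 × 0.11 = 11.055
  Fieldwork 76.5 × 0.05 = 3.825
Sum = 69.16375
69.16375 ≥ 55 → Pass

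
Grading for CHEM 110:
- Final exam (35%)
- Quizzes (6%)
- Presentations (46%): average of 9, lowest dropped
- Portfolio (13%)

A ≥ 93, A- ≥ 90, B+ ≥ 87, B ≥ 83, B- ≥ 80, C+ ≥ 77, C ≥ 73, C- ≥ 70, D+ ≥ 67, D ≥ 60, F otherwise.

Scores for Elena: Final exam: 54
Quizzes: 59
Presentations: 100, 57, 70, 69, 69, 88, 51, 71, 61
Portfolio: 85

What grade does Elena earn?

Presentations: drop 51 → average of remaining 8 = 585/8 = 73.125
Weighted total:
  Final exam 54 × 0.35 = 18.9
  Quizzes 59 × 0.06 = 3.54
  Presentations 73.125 × 0.46 = 33.6375
  Portfolio 85 × 0.13 = 11.05
Sum = 67.1275
67.1275 is ≥ 67 and < 70 → D+

D+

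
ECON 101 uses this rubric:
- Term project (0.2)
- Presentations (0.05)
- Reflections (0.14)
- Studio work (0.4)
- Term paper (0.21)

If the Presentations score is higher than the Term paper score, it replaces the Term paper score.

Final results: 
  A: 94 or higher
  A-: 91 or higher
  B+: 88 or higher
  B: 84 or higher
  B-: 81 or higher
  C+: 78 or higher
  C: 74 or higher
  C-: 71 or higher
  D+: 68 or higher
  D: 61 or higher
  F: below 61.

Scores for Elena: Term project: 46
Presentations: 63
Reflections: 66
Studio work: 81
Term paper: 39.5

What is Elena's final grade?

D

Presentations (63) > Term paper (39.5), so Term paper counts as 63.
Weighted total:
  Term project 46 × 0.2 = 9.2
  Presentations 63 × 0.05 = 3.15
  Reflections 66 × 0.14 = 9.24
  Studio work 81 × 0.4 = 32.4
  Term paper 63 × 0.21 = 13.23
Sum = 67.22
67.22 is ≥ 61 and < 68 → D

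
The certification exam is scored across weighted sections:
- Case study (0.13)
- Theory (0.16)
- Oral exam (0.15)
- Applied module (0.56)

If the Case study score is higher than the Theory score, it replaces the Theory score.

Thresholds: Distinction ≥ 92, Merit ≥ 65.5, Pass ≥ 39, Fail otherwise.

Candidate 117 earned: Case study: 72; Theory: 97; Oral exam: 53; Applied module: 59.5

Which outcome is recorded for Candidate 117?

Case study (72) ≤ Theory (97), so Theory stays at 97.
Weighted total:
  Case study 72 × 0.13 = 9.36
  Theory 97 × 0.16 = 15.52
  Oral exam 53 × 0.15 = 7.95
  Applied module 59.5 × 0.56 = 33.32
Sum = 66.15
66.15 is ≥ 65.5 and < 92 → Merit

Merit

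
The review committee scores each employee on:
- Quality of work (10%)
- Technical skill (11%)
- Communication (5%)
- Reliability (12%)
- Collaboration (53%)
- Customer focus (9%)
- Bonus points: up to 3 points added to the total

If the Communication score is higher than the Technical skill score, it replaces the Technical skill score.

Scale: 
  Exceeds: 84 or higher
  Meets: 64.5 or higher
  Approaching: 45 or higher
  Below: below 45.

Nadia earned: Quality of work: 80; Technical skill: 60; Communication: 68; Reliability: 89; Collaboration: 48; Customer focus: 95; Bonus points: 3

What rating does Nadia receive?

Meets

Communication (68) > Technical skill (60), so Technical skill counts as 68.
Weighted total:
  Quality of work 80 × 0.1 = 8
  Technical skill 68 × 0.11 = 7.48
  Communication 68 × 0.05 = 3.4
  Reliability 89 × 0.12 = 10.68
  Collaboration 48 × 0.53 = 25.44
  Customer focus 95 × 0.09 = 8.55
Sum = 63.55
Bonus points: 63.55 + 3 = 66.55
66.55 is ≥ 64.5 and < 84 → Meets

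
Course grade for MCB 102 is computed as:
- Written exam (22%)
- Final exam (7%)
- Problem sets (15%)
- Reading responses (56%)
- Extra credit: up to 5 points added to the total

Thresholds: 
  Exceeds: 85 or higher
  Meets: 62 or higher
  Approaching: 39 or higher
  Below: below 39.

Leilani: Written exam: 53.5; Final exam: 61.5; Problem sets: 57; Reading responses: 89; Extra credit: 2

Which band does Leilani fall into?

Weighted total:
  Written exam 53.5 × 0.22 = 11.77
  Final exam 61.5 × 0.07 = 4.305
  Problem sets 57 × 0.15 = 8.55
  Reading responses 89 × 0.56 = 49.84
Sum = 74.465
Extra credit: 74.465 + 2 = 76.465
76.465 is ≥ 62 and < 85 → Meets

Meets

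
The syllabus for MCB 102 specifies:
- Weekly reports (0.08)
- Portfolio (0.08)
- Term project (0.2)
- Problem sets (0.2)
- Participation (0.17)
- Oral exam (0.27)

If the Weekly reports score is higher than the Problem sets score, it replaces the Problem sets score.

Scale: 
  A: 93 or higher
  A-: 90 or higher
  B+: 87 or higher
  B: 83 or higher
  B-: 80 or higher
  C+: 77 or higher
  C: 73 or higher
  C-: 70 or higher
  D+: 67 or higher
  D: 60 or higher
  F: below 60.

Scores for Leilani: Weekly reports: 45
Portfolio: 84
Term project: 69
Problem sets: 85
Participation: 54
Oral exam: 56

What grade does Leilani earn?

Weekly reports (45) ≤ Problem sets (85), so Problem sets stays at 85.
Weighted total:
  Weekly reports 45 × 0.08 = 3.6
  Portfolio 84 × 0.08 = 6.72
  Term project 69 × 0.2 = 13.8
  Problem sets 85 × 0.2 = 17
  Participation 54 × 0.17 = 9.18
  Oral exam 56 × 0.27 = 15.12
Sum = 65.42
65.42 is ≥ 60 and < 67 → D

D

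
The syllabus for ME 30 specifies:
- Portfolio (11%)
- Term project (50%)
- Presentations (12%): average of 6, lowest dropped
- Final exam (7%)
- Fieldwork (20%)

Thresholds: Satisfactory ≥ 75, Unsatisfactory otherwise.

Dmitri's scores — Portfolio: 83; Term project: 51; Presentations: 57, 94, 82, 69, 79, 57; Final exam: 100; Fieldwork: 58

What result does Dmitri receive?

Unsatisfactory

Presentations: drop 57 → average of remaining 5 = 381/5 = 76.2
Weighted total:
  Portfolio 83 × 0.11 = 9.13
  Term project 51 × 0.5 = 25.5
  Presentations 76.2 × 0.12 = 9.144
  Final exam 100 × 0.07 = 7
  Fieldwork 58 × 0.2 = 11.6
Sum = 62.374
62.374 < 75 → Unsatisfactory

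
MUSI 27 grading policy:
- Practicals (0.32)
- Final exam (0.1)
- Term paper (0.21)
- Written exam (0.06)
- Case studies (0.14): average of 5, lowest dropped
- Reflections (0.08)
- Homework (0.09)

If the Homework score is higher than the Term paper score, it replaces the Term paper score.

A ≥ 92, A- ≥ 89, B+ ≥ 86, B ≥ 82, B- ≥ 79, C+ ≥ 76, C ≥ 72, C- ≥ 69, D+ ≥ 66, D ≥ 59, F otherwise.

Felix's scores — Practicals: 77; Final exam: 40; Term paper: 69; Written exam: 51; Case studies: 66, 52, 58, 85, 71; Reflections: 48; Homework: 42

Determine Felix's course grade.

D

Case studies: drop 52 → average of remaining 4 = 280/4 = 70
Homework (42) ≤ Term paper (69), so Term paper stays at 69.
Weighted total:
  Practicals 77 × 0.32 = 24.64
  Final exam 40 × 0.1 = 4
  Term paper 69 × 0.21 = 14.49
  Written exam 51 × 0.06 = 3.06
  Case studies 70 × 0.14 = 9.8
  Reflections 48 × 0.08 = 3.84
  Homework 42 × 0.09 = 3.78
Sum = 63.61
63.61 is ≥ 59 and < 66 → D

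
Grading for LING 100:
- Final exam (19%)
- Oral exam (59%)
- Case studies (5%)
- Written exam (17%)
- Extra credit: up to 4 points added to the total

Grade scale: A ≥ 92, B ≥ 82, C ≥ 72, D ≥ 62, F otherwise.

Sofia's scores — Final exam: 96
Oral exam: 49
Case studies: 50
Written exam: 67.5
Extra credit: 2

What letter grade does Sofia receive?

Weighted total:
  Final exam 96 × 0.19 = 18.24
  Oral exam 49 × 0.59 = 28.91
  Case studies 50 × 0.05 = 2.5
  Written exam 67.5 × 0.17 = 11.475
Sum = 61.125
Extra credit: 61.125 + 2 = 63.125
63.125 is ≥ 62 and < 72 → D

D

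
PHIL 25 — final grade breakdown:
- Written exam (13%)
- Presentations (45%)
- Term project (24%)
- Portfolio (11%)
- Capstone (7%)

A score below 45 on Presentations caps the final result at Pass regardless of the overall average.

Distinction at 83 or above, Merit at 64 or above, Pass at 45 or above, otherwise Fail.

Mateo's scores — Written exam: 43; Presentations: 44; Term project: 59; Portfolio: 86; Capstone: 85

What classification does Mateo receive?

Pass

Presentations score 44 < 45: minimum not met.
Weighted total:
  Written exam 43 × 0.13 = 5.59
  Presentations 44 × 0.45 = 19.8
  Term project 59 × 0.24 = 14.16
  Portfolio 86 × 0.11 = 9.46
  Capstone 85 × 0.07 = 5.95
Sum = 54.96
54.96 would be Pass; cap at Pass applies → Pass.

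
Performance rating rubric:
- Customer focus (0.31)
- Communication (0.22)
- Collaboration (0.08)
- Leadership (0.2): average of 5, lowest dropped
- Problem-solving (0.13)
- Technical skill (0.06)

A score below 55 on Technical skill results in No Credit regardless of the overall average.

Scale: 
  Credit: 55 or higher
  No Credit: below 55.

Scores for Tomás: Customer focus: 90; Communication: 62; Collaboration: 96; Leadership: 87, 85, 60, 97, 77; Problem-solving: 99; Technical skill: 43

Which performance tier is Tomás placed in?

Leadership: drop 60 → average of remaining 4 = 346/4 = 86.5
Technical skill score 43 < 55: minimum not met.
Weighted total:
  Customer focus 90 × 0.31 = 27.9
  Communication 62 × 0.22 = 13.64
  Collaboration 96 × 0.08 = 7.68
  Leadership 86.5 × 0.2 = 17.3
  Problem-solving 99 × 0.13 = 12.87
  Technical skill 43 × 0.06 = 2.58
Sum = 81.97
Because the Technical skill minimum was not met, the result is No Credit.

No Credit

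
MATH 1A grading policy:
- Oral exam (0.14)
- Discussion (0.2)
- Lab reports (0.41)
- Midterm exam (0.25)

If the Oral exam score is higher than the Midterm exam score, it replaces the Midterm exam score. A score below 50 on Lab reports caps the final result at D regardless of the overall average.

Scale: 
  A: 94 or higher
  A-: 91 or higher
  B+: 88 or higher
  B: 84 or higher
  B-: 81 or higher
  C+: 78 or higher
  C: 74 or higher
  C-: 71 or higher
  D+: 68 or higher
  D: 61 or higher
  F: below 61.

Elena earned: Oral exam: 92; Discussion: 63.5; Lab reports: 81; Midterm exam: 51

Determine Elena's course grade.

Oral exam (92) > Midterm exam (51), so Midterm exam counts as 92.
Lab reports score 81 ≥ 50: minimum met.
Weighted total:
  Oral exam 92 × 0.14 = 12.88
  Discussion 63.5 × 0.2 = 12.7
  Lab reports 81 × 0.41 = 33.21
  Midterm exam 92 × 0.25 = 23
Sum = 81.79
81.79 is ≥ 81 and < 84 → B-

B-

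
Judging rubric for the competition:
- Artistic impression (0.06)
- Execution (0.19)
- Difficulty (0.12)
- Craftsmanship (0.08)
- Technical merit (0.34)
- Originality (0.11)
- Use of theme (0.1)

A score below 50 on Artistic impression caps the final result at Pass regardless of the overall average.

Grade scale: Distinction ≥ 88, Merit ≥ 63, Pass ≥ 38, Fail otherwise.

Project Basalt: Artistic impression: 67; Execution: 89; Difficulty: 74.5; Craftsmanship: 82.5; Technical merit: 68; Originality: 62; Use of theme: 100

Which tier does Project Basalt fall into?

Merit

Artistic impression score 67 ≥ 50: minimum met.
Weighted total:
  Artistic impression 67 × 0.06 = 4.02
  Execution 89 × 0.19 = 16.91
  Difficulty 74.5 × 0.12 = 8.94
  Craftsmanship 82.5 × 0.08 = 6.6
  Technical merit 68 × 0.34 = 23.12
  Originality 62 × 0.11 = 6.82
  Use of theme 100 × 0.1 = 10
Sum = 76.41
76.41 is ≥ 63 and < 88 → Merit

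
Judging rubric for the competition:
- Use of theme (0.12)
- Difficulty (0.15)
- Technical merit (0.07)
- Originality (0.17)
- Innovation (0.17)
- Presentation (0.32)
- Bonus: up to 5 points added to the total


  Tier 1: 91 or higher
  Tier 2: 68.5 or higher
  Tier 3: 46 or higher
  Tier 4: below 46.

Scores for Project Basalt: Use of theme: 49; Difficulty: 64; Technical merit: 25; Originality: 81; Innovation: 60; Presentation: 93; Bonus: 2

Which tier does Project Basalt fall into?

Tier 2

Weighted total:
  Use of theme 49 × 0.12 = 5.88
  Difficulty 64 × 0.15 = 9.6
  Technical merit 25 × 0.07 = 1.75
  Originality 81 × 0.17 = 13.77
  Innovation 60 × 0.17 = 10.2
  Presentation 93 × 0.32 = 29.76
Sum = 70.96
Bonus: 70.96 + 2 = 72.96
72.96 is ≥ 68.5 and < 91 → Tier 2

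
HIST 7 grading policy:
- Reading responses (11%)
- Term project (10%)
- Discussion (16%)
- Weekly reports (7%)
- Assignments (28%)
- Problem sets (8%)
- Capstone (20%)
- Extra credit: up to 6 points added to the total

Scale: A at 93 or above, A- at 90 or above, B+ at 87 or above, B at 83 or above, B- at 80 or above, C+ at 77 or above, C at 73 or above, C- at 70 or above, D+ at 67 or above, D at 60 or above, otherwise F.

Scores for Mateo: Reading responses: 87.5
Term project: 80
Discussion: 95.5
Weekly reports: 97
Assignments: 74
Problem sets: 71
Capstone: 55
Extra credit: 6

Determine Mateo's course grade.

Weighted total:
  Reading responses 87.5 × 0.11 = 9.625
  Term project 80 × 0.1 = 8
  Discussion 95.5 × 0.16 = 15.28
  Weekly reports 97 × 0.07 = 6.79
  Assignments 74 × 0.28 = 20.72
  Problem sets 71 × 0.08 = 5.68
  Capstone 55 × 0.2 = 11
Sum = 77.095
Extra credit: 77.095 + 6 = 83.095
83.095 is ≥ 83 and < 87 → B

B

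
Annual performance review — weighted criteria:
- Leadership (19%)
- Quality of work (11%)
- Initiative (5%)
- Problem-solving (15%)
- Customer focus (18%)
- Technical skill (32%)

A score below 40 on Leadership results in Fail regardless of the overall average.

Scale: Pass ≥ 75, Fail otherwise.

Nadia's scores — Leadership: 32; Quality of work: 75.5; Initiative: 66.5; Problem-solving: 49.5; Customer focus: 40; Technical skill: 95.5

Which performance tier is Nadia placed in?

Leadership score 32 < 40: minimum not met.
Weighted total:
  Leadership 32 × 0.19 = 6.08
  Quality of work 75.5 × 0.11 = 8.305
  Initiative 66.5 × 0.05 = 3.325
  Problem-solving 49.5 × 0.15 = 7.425
  Customer focus 40 × 0.18 = 7.2
  Technical skill 95.5 × 0.32 = 30.56
Sum = 62.895
Because the Leadership minimum was not met, the result is Fail.

Fail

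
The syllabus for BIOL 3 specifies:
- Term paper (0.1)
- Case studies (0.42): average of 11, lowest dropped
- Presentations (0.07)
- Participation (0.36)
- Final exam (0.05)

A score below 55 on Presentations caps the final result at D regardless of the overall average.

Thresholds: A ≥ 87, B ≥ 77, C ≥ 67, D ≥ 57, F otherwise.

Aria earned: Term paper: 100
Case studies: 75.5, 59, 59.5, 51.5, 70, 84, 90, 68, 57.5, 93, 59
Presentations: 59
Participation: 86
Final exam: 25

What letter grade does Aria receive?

Case studies: drop 51.5 → average of remaining 10 = 715.5/10 = 71.55
Presentations score 59 ≥ 55: minimum met.
Weighted total:
  Term paper 100 × 0.1 = 10
  Case studies 71.55 × 0.42 = 30.051
  Presentations 59 × 0.07 = 4.13
  Participation 86 × 0.36 = 30.96
  Final exam 25 × 0.05 = 1.25
Sum = 76.391
76.391 is ≥ 67 and < 77 → C

C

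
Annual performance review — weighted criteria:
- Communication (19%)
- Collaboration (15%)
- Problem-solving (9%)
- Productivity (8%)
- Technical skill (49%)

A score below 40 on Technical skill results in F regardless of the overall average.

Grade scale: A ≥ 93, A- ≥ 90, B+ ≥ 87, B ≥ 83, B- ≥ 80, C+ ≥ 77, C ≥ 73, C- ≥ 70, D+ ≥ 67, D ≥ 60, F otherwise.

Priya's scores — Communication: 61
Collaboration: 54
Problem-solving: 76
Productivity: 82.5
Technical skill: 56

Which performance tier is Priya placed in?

Technical skill score 56 ≥ 40: minimum met.
Weighted total:
  Communication 61 × 0.19 = 11.59
  Collaboration 54 × 0.15 = 8.1
  Problem-solving 76 × 0.09 = 6.84
  Productivity 82.5 × 0.08 = 6.6
  Technical skill 56 × 0.49 = 27.44
Sum = 60.57
60.57 is ≥ 60 and < 67 → D

D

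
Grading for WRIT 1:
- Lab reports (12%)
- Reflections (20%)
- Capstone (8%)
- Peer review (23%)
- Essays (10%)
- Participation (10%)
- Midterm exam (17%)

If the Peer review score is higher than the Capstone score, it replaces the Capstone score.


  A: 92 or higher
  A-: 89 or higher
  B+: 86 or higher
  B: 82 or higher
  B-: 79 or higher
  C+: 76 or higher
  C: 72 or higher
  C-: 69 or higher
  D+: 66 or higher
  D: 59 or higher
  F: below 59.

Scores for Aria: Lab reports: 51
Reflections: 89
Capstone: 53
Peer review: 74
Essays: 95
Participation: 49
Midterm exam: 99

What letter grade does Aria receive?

Peer review (74) > Capstone (53), so Capstone counts as 74.
Weighted total:
  Lab reports 51 × 0.12 = 6.12
  Reflections 89 × 0.2 = 17.8
  Capstone 74 × 0.08 = 5.92
  Peer review 74 × 0.23 = 17.02
  Essays 95 × 0.1 = 9.5
  Participation 49 × 0.1 = 4.9
  Midterm exam 99 × 0.17 = 16.83
Sum = 78.09
78.09 is ≥ 76 and < 79 → C+

C+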